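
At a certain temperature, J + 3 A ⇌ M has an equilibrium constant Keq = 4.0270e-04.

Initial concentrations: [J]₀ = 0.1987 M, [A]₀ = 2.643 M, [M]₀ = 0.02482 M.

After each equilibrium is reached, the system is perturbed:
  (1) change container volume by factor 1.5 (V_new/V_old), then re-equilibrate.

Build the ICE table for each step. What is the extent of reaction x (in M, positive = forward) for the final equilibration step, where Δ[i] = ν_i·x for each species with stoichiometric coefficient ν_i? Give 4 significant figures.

x = -8.3224e-04 M

Q₀ = 0.006766 vs Keq = 4.0270e-04 ⇒ Q>K, reverse
Step 1:
                   J          A          M
  Initial     0.1987      2.643    0.02482
  Change     0.02304    0.06912   -0.02304
  Equil       0.2217      2.712   0.001781
  solve Keq expr → x = -0.02304; check Q = 4.0270e-04
Then change container volume by factor 1.5 (V_new/V_old).
Step 2:
                   J          A          M
  Initial     0.1478      1.808   0.001188
  Change  8.3224e-04   0.002497 -8.3224e-04
  Equil       0.1487      1.811 3.5532e-04
  solve Keq expr → x = -8.3224e-04; check Q = 4.0270e-04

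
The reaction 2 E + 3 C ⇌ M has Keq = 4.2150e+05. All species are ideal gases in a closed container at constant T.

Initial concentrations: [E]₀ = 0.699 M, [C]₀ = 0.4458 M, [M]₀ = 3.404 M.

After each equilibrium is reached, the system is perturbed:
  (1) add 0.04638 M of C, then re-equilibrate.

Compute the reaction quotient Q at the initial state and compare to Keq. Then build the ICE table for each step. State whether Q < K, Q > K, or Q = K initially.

Q₀ = 78.63 vs Keq = 4.2150e+05 ⇒ Q<K, forward
Step 1:
                  E         C         M
  I           0.699    0.4458     3.404
  C         -0.2733   -0.4099    0.1366
  E          0.4257   0.03592     3.541
  solve Keq expr → x = 0.1366; check Q = 4.2150e+05
Then add 0.04638 M of C.
Step 2:
                  E         C         M
  I          0.4257    0.0823     3.541
  C         -0.0297  -0.04455   0.01485
  E           0.396   0.03775     3.555
  solve Keq expr → x = 0.01485; check Q = 4.2150e+05

Q₀ = 78.63; Q < K (proceeds forward)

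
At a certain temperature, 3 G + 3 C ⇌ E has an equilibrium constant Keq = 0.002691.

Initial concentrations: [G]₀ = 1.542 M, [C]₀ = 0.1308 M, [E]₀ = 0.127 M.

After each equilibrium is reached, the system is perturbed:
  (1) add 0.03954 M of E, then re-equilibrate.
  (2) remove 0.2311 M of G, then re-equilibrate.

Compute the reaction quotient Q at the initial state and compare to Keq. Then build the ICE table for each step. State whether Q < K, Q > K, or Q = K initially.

Q₀ = 15.48 vs Keq = 0.002691 ⇒ Q>K, reverse
Step 1:
                  G         C         E
  Initial     1.542    0.1308     0.127
  Change     0.3737    0.3737   -0.1246
  Equil       1.916    0.5045   0.00243
  solve Keq expr → x = -0.1246; check Q = 0.002691
Then add 0.03954 M of E.
Step 2:
                  G         C         E
  Initial     1.916    0.5045   0.04197
  Change     0.1103    0.1103  -0.03677
  Equil       2.026    0.6148  0.005201
  solve Keq expr → x = -0.03677; check Q = 0.002691
Then remove 0.2311 M of G.
Step 3:
                  G         C         E
  Initial     1.795    0.6148  0.005201
  Change   0.004435  0.004435 -0.001478
  Equil       1.799    0.6193  0.003723
  solve Keq expr → x = -0.001478; check Q = 0.002691

Q₀ = 15.48; Q > K (proceeds reverse)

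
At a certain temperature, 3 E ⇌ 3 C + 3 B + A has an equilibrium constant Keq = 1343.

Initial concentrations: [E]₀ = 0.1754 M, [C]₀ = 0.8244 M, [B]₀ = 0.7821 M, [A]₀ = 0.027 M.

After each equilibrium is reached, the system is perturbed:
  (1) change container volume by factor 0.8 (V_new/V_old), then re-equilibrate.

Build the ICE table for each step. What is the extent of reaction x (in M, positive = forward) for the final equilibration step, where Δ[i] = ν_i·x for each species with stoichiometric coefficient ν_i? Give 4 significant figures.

x = -0.004211 M

Q₀ = 1.341 vs Keq = 1343 ⇒ Q<K, forward
Step 1:
                  E         C         B         A
  Initial    0.1754    0.8244    0.7821     0.027
  Change    -0.1414    0.1414    0.1414   0.04715
  Equil     0.03396    0.9658    0.9235   0.07415
  solve Keq expr → x = 0.04715; check Q = 1343
Then change container volume by factor 0.8 (V_new/V_old).
Step 2:
                  E         C         B         A
  Initial   0.04246     1.207     1.154   0.09268
  Change    0.01263  -0.01263  -0.01263 -0.004211
  Equil     0.05509     1.195     1.142   0.08847
  solve Keq expr → x = -0.004211; check Q = 1343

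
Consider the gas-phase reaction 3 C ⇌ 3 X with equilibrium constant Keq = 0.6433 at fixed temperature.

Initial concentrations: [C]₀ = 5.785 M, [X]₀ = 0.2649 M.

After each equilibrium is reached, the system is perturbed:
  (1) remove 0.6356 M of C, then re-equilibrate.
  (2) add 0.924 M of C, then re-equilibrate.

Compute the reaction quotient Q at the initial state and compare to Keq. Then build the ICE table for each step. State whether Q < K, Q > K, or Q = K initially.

Q₀ = 9.6014e-05 vs Keq = 0.6433 ⇒ Q<K, forward
Step 1:
                  C         X
  Initial     5.785    0.2649
  Change     -2.538     2.538
  Equil       3.247     2.803
  solve Keq expr → x = 0.846; check Q = 0.6433
Then remove 0.6356 M of C.
Step 2:
                  C         X
  Initial     2.611     2.803
  Change     0.2945   -0.2945
  Equil       2.906     2.508
  solve Keq expr → x = -0.09816; check Q = 0.6433
Then add 0.924 M of C.
Step 3:
                  C         X
  Initial      3.83     2.508
  Change    -0.4281    0.4281
  Equil       3.402     2.937
  solve Keq expr → x = 0.1427; check Q = 0.6433

Q₀ = 9.6014e-05; Q < K (proceeds forward)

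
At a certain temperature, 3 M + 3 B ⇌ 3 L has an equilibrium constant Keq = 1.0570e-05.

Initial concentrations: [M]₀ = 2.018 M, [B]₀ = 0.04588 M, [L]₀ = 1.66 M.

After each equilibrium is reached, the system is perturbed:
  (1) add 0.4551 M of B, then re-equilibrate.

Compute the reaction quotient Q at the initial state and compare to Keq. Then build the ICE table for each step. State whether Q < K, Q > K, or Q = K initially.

Q₀ = 5764; Q > K (proceeds reverse)

Q₀ = 5764 vs Keq = 1.0570e-05 ⇒ Q>K, reverse
Step 1:
                  M         B         L
  init        2.018   0.04588      1.66
  Δ           1.537     1.537    -1.537
  eq          3.555     1.582    0.1234
  solve Keq expr → x = -0.5122; check Q = 1.0570e-05
Then add 0.4551 M of B.
Step 2:
                  M         B         L
  init        3.555     2.038    0.1234
  Δ        -0.03164  -0.03164   0.03164
  eq          3.523     2.006    0.1551
  solve Keq expr → x = 0.01055; check Q = 1.0570e-05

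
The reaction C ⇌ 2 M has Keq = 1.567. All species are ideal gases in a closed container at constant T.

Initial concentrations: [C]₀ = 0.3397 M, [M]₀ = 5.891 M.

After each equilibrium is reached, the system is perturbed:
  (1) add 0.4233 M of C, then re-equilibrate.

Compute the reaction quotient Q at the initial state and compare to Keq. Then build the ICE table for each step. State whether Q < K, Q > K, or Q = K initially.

Q₀ = 102.2; Q > K (proceeds reverse)

Q₀ = 102.2 vs Keq = 1.567 ⇒ Q>K, reverse
Step 1:
                   C          M
  init        0.3397      5.891
  Δ             1.99      -3.98
  eq            2.33      1.911
  solve Keq expr → x = -1.99; check Q = 1.567
Then add 0.4233 M of C.
Step 2:
                   C          M
  init         2.753      1.911
  Δ          -0.0699     0.1398
  eq           2.683      2.051
  solve Keq expr → x = 0.0699; check Q = 1.567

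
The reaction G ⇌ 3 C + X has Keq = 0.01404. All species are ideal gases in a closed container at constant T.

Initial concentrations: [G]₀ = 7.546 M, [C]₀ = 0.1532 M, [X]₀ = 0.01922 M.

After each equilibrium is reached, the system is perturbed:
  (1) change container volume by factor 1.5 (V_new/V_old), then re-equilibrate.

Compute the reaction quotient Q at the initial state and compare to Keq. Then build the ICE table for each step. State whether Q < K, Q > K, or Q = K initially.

Q₀ = 9.1583e-06; Q < K (proceeds forward)

Q₀ = 9.1583e-06 vs Keq = 0.01404 ⇒ Q<K, forward
Step 1:
                  G         C         X
  Initial     7.546    0.1532   0.01922
  Change    -0.2059    0.6176    0.2059
  Equil        7.34    0.7708    0.2251
  solve Keq expr → x = 0.2059; check Q = 0.01404
Then change container volume by factor 1.5 (V_new/V_old).
Step 2:
                  G         C         X
  Initial     4.893    0.5138      0.15
  Change   -0.05815    0.1745   0.05815
  Equil       4.835    0.6883    0.2082
  solve Keq expr → x = 0.05815; check Q = 0.01404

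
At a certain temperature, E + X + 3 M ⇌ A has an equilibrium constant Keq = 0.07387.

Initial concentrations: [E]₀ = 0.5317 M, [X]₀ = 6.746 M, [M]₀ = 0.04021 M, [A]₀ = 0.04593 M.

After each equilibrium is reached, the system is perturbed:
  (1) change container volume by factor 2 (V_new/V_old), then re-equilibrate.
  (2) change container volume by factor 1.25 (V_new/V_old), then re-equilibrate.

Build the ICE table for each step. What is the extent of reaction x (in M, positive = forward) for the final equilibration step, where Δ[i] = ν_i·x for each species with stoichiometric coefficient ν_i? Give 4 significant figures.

x = -2.3944e-05 M

Q₀ = 197 vs Keq = 0.07387 ⇒ Q>K, reverse
Step 1:
                    E           X           M           A
  init         0.5317       6.746     0.04021     0.04593
  Δ           0.04442     0.04442      0.1333    -0.04442
  eq           0.5761        6.79      0.1735    0.001509
  solve Keq expr → x = -0.04442; check Q = 0.07387
Then change container volume by factor 2 (V_new/V_old).
Step 2:
                    E           X           M           A
  init         0.2881       3.395     0.08674  7.5432e-04
  Δ        7.0351e-04  7.0351e-04    0.002111 -7.0351e-04
  eq           0.2888       3.396     0.08885  5.0805e-05
  solve Keq expr → x = -7.0351e-04; check Q = 0.07387
Then change container volume by factor 1.25 (V_new/V_old).
Step 3:
                    E           X           M           A
  init          0.231       2.717     0.07108  4.0644e-05
  Δ        2.3944e-05  2.3944e-05  7.1831e-05 -2.3944e-05
  eq            0.231       2.717     0.07115  1.6700e-05
  solve Keq expr → x = -2.3944e-05; check Q = 0.07387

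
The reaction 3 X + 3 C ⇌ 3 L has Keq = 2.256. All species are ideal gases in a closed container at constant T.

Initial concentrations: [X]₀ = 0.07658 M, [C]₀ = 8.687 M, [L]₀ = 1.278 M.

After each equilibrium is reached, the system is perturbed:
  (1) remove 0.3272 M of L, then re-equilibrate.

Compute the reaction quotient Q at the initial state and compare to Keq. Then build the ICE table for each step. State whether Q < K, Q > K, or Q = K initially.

Q₀ = 7.09; Q > K (proceeds reverse)

Q₀ = 7.09 vs Keq = 2.256 ⇒ Q>K, reverse
Step 1:
                   X          C          L
  I          0.07658      8.687      1.278
  C          0.03235    0.03235   -0.03235
  E           0.1089      8.719      1.246
  solve Keq expr → x = -0.01078; check Q = 2.256
Then remove 0.3272 M of L.
Step 2:
                   X          C          L
  I           0.1089      8.719     0.9185
  C         -0.02608   -0.02608    0.02608
  E          0.08284      8.693     0.9445
  solve Keq expr → x = 0.008694; check Q = 2.256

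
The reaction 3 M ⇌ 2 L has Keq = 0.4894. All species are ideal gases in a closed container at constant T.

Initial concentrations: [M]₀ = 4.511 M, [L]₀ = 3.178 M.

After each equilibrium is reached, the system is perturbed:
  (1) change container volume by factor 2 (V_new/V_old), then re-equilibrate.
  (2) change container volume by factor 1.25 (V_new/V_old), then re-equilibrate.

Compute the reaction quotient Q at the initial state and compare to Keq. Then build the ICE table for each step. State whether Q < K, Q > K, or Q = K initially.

Q₀ = 0.11; Q < K (proceeds forward)

Q₀ = 0.11 vs Keq = 0.4894 ⇒ Q<K, forward
Step 1:
                    M           L
  I             4.511       3.178
  C            -1.292      0.8616
  E             3.219        4.04
  solve Keq expr → x = 0.4308; check Q = 0.4894
Then change container volume by factor 2 (V_new/V_old).
Step 2:
                    M           L
  I             1.609        2.02
  C            0.2878     -0.1919
  E             1.897       1.828
  solve Keq expr → x = -0.09593; check Q = 0.4894
Then change container volume by factor 1.25 (V_new/V_old).
Step 3:
                    M           L
  I             1.518       1.462
  C           0.07813    -0.05209
  E             1.596        1.41
  solve Keq expr → x = -0.02604; check Q = 0.4894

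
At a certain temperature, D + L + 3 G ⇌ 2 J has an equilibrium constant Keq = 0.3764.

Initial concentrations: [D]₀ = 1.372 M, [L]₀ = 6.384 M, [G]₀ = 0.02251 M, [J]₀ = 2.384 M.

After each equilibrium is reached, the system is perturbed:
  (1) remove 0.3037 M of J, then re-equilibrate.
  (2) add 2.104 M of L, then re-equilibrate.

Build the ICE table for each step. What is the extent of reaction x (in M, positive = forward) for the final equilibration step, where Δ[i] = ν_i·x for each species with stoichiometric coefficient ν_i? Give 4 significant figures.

Q₀ = 5.6890e+04 vs Keq = 0.3764 ⇒ Q>K, reverse
Step 1:
                   D          L          G          J
  Initial      1.372      6.384    0.02251      2.384
  Change      0.2971     0.2971     0.8913    -0.5942
  Equil        1.669      6.681     0.9138       1.79
  solve Keq expr → x = -0.2971; check Q = 0.3764
Then remove 0.3037 M of J.
Step 2:
                   D          L          G          J
  Initial      1.669      6.681     0.9138      1.486
  Change    -0.02712   -0.02712   -0.08136    0.05424
  Equil        1.642      6.654     0.8325       1.54
  solve Keq expr → x = 0.02712; check Q = 0.3764
Then add 2.104 M of L.
Step 3:
                   D          L          G          J
  Initial      1.642      8.758     0.8325       1.54
  Change    -0.01896   -0.01896   -0.05688    0.03792
  Equil        1.623      8.739     0.7756      1.578
  solve Keq expr → x = 0.01896; check Q = 0.3764

x = 0.01896 M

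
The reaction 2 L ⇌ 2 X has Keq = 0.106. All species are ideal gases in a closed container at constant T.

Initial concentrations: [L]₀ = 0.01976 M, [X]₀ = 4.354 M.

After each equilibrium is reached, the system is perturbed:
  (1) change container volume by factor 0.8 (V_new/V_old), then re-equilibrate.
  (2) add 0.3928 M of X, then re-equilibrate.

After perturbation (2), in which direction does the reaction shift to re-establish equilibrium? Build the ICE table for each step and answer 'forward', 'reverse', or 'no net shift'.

Q₀ = 4.8552e+04 vs Keq = 0.106 ⇒ Q>K, reverse
Step 1:
                  L         X
  init      0.01976     4.354
  Δ            3.28     -3.28
  eq            3.3     1.074
  solve Keq expr → x = -1.64; check Q = 0.106
Then change container volume by factor 0.8 (V_new/V_old).
Step 2:
                  L         X
  init        4.124     1.343
  Δ               0         0
  eq          4.124     1.343
  solve Keq expr → x = 0; check Q = 0.106
Then add 0.3928 M of X.
Step 3:
                  L         X
  init        4.124     1.736
  Δ          0.2963   -0.2963
  eq          4.421     1.439
  solve Keq expr → x = -0.1482; check Q = 0.106

Direction: reverse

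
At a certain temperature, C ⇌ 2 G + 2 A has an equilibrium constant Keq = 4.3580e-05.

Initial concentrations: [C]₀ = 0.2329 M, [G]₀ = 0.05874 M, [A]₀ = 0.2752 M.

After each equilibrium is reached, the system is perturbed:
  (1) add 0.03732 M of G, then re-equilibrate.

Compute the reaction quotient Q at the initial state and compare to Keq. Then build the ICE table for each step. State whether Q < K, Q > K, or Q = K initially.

Q₀ = 0.001122; Q > K (proceeds reverse)

Q₀ = 0.001122 vs Keq = 4.3580e-05 ⇒ Q>K, reverse
Step 1:
                   C          G          A
  init        0.2329    0.05874     0.2752
  Δ          0.02215    -0.0443    -0.0443
  eq          0.2551    0.01444     0.2309
  solve Keq expr → x = -0.02215; check Q = 4.3580e-05
Then add 0.03732 M of G.
Step 2:
                   C          G          A
  init        0.2551    0.05176     0.2309
  Δ          0.01712   -0.03425   -0.03425
  eq          0.2722    0.01751     0.1967
  solve Keq expr → x = -0.01712; check Q = 4.3580e-05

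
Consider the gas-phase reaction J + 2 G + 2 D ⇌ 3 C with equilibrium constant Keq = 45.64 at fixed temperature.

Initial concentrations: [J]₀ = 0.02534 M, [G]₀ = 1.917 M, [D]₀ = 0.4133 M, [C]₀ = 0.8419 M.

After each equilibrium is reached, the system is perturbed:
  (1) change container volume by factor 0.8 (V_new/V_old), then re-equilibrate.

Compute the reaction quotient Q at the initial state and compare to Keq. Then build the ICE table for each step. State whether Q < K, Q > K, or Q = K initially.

Q₀ = 37.51 vs Keq = 45.64 ⇒ Q<K, forward
Step 1:
                   J          G          D          C
  init       0.02534      1.917     0.4133     0.8419
  Δ        -0.003039  -0.006078  -0.006078   0.009117
  eq          0.0223      1.911     0.4072      0.851
  solve Keq expr → x = 0.003039; check Q = 45.64
Then change container volume by factor 0.8 (V_new/V_old).
Step 2:
                   J          G          D          C
  init       0.02788      2.389      0.509      1.064
  Δ        -0.007465   -0.01493   -0.01493     0.0224
  eq         0.02041      2.374     0.4941      1.086
  solve Keq expr → x = 0.007465; check Q = 45.64

Q₀ = 37.51; Q < K (proceeds forward)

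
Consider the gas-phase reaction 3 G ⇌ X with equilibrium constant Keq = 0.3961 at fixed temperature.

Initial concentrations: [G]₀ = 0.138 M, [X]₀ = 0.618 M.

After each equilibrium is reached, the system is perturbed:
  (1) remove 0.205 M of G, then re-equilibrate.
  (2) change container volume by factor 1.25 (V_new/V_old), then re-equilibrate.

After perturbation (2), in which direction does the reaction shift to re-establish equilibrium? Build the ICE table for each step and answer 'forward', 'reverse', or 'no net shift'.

Q₀ = 235.2 vs Keq = 0.3961 ⇒ Q>K, reverse
Step 1:
                    G           X
  init          0.138       0.618
  Δ            0.8175     -0.2725
  eq           0.9555      0.3455
  solve Keq expr → x = -0.2725; check Q = 0.3961
Then remove 0.205 M of G.
Step 2:
                    G           X
  init         0.7505      0.3455
  Δ            0.1548    -0.05161
  eq           0.9053      0.2939
  solve Keq expr → x = -0.05161; check Q = 0.3961
Then change container volume by factor 1.25 (V_new/V_old).
Step 3:
                    G           X
  init         0.7242      0.2351
  Δ           0.08217    -0.02739
  eq           0.8064      0.2077
  solve Keq expr → x = -0.02739; check Q = 0.3961

Direction: reverse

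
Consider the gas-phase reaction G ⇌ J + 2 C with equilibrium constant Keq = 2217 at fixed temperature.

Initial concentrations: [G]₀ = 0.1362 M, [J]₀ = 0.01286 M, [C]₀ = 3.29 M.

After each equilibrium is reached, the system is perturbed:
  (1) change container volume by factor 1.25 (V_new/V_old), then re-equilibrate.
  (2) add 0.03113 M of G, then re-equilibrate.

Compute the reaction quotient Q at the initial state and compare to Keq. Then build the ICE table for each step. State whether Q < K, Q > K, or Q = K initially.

Q₀ = 1.022; Q < K (proceeds forward)

Q₀ = 1.022 vs Keq = 2217 ⇒ Q<K, forward
Step 1:
                  G         J         C
  I          0.1362   0.01286      3.29
  C         -0.1354    0.1354    0.2707
  E       8.4760e-04    0.1482     3.561
  solve Keq expr → x = 0.1354; check Q = 2217
Then change container volume by factor 1.25 (V_new/V_old).
Step 2:
                  G         J         C
  I       6.7808e-04    0.1186     2.849
  C       -2.4307e-04 2.4307e-04 4.8614e-04
  E       4.3501e-04    0.1188     2.849
  solve Keq expr → x = 2.4307e-04; check Q = 2217
Then add 0.03113 M of G.
Step 3:
                  G         J         C
  I         0.03157    0.1188     2.849
  C        -0.03099   0.03099   0.06198
  E       5.7261e-04    0.1498     2.911
  solve Keq expr → x = 0.03099; check Q = 2217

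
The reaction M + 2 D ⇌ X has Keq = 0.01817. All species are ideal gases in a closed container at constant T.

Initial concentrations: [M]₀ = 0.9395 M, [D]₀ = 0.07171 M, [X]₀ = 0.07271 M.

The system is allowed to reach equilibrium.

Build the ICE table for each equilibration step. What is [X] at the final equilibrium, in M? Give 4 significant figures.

[X]_eq = 8.5280e-04 M

Q₀ = 15.05 vs Keq = 0.01817 ⇒ Q>K, reverse
Step 1:
                  M         D         X
  Initial    0.9395   0.07171   0.07271
  Change    0.07186    0.1437  -0.07186
  Equil       1.011    0.2154 8.5280e-04
  solve Keq expr → x = -0.07186; check Q = 0.01817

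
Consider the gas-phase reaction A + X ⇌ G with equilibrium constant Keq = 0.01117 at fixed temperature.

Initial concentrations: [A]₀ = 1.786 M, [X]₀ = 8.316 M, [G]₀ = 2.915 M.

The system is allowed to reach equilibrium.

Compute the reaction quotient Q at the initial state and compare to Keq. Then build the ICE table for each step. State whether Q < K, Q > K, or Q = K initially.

Q₀ = 0.1963 vs Keq = 0.01117 ⇒ Q>K, reverse
Step 1:
                   A          X          G
  Initial      1.786      8.316      2.915
  Change       2.412      2.412     -2.412
  Equil        4.198      10.73      0.503
  solve Keq expr → x = -2.412; check Q = 0.01117

Q₀ = 0.1963; Q > K (proceeds reverse)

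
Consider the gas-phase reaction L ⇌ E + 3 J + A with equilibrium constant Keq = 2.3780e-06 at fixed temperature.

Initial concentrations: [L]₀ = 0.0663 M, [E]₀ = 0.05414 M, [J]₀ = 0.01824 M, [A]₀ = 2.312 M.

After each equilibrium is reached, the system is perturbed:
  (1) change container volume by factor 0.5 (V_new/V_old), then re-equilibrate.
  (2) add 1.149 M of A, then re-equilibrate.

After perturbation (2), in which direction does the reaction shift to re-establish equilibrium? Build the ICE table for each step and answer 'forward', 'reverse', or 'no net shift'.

Q₀ = 1.1457e-05 vs Keq = 2.3780e-06 ⇒ Q>K, reverse
Step 1:
                   L          E          J          A
  I           0.0663    0.05414    0.01824      2.312
  C         0.002381  -0.002381  -0.007144  -0.002381
  E          0.06868    0.05176     0.0111       2.31
  solve Keq expr → x = -0.002381; check Q = 2.3780e-06
Then change container volume by factor 0.5 (V_new/V_old).
Step 2:
                   L          E          J          A
  I           0.1374     0.1035    0.02219      4.619
  C         0.004387  -0.004387   -0.01316  -0.004387
  E           0.1417    0.09913   0.009032      4.615
  solve Keq expr → x = -0.004387; check Q = 2.3780e-06
Then add 1.149 M of A.
Step 3:
                   L          E          J          A
  I           0.1417    0.09913   0.009032      5.764
  C       2.1163e-04 -2.1163e-04 -6.3490e-04 -2.1163e-04
  E            0.142    0.09892   0.008397      5.764
  solve Keq expr → x = -2.1163e-04; check Q = 2.3780e-06

Direction: reverse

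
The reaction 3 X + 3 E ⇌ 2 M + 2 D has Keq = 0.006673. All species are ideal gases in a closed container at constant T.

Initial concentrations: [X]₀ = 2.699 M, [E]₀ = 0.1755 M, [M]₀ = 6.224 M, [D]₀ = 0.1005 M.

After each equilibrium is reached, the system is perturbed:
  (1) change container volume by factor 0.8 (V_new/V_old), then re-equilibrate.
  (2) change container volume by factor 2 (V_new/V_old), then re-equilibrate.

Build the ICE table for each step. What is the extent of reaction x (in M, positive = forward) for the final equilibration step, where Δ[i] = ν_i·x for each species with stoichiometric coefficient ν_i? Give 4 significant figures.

Q₀ = 3.682 vs Keq = 0.006673 ⇒ Q>K, reverse
Step 1:
                    X           E           M           D
  I             2.699      0.1755       6.224      0.1005
  C            0.1343      0.1343    -0.08955    -0.08955
  E             2.833      0.3098       6.134     0.01095
  solve Keq expr → x = -0.04477; check Q = 0.006673
Then change container volume by factor 0.8 (V_new/V_old).
Step 2:
                    X           E           M           D
  I             3.542      0.3873       7.668     0.01369
  C         -0.004617   -0.004617    0.003078    0.003078
  E             3.537      0.3827       7.671     0.01677
  solve Keq expr → x = 0.001539; check Q = 0.006673
Then change container volume by factor 2 (V_new/V_old).
Step 3:
                    X           E           M           D
  I             1.769      0.1913       3.836    0.008384
  C          0.005952    0.005952   -0.003968   -0.003968
  E             1.774      0.1973       3.832    0.004416
  solve Keq expr → x = -0.001984; check Q = 0.006673

x = -0.001984 M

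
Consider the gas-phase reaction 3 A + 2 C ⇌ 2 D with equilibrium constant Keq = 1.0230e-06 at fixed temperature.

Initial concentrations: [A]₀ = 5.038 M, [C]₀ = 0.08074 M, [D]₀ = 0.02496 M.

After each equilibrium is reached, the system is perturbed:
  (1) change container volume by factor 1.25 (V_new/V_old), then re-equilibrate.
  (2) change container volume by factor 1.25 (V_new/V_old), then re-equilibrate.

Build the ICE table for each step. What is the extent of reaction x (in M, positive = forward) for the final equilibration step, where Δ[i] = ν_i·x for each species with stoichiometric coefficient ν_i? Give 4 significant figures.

Q₀ = 7.4737e-04 vs Keq = 1.0230e-06 ⇒ Q>K, reverse
Step 1:
                    A           C           D
  Initial       5.038     0.08074     0.02496
  Change      0.03563     0.02375    -0.02375
  Equil         5.074      0.1045    0.001208
  solve Keq expr → x = -0.01188; check Q = 1.0230e-06
Then change container volume by factor 1.25 (V_new/V_old).
Step 2:
                    A           C           D
  Initial       4.059     0.08359  9.6625e-04
  Change   4.0875e-04  2.7250e-04 -2.7250e-04
  Equil         4.059     0.08387  6.9375e-04
  solve Keq expr → x = -1.3625e-04; check Q = 1.0230e-06
Then change container volume by factor 1.25 (V_new/V_old).
Step 3:
                    A           C           D
  Initial       3.247     0.06709  5.5500e-04
  Change   2.3535e-04  1.5690e-04 -1.5690e-04
  Equil         3.248     0.06725  3.9810e-04
  solve Keq expr → x = -7.8451e-05; check Q = 1.0230e-06

x = -7.8451e-05 M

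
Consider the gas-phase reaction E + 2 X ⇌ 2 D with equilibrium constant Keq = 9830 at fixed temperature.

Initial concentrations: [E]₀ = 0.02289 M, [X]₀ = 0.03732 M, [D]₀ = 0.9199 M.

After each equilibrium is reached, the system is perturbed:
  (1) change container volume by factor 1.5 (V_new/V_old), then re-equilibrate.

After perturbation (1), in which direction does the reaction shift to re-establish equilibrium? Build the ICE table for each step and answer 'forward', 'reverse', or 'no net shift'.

Direction: reverse

Q₀ = 2.6543e+04 vs Keq = 9830 ⇒ Q>K, reverse
Step 1:
                  E         X         D
  Initial   0.02289   0.03732    0.9199
  Change   0.007512   0.01502  -0.01502
  Equil      0.0304   0.05234    0.9049
  solve Keq expr → x = -0.007512; check Q = 9830
Then change container volume by factor 1.5 (V_new/V_old).
Step 2:
                  E         X         D
  Initial   0.02027    0.0349    0.6033
  Change   0.002531  0.005062 -0.005062
  Equil      0.0228   0.03996    0.5982
  solve Keq expr → x = -0.002531; check Q = 9830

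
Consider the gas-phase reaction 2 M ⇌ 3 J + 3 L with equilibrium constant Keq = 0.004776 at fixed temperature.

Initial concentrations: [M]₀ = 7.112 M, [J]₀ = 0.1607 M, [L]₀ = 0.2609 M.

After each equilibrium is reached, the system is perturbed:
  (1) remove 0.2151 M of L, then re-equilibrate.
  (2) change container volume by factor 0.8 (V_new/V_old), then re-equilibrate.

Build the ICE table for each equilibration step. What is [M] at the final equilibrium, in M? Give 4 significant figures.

[M]_eq = 8.417 M

Q₀ = 1.4571e-06 vs Keq = 0.004776 ⇒ Q<K, forward
Step 1:
                    M           J           L
  I             7.112      0.1607      0.2609
  C           -0.3772      0.5658      0.5658
  E             6.735      0.7265      0.8267
  solve Keq expr → x = 0.1886; check Q = 0.004776
Then remove 0.2151 M of L.
Step 2:
                    M           J           L
  I             6.735      0.7265      0.6116
  C          -0.07024      0.1054      0.1054
  E             6.665      0.8319       0.717
  solve Keq expr → x = 0.03512; check Q = 0.004776
Then change container volume by factor 0.8 (V_new/V_old).
Step 3:
                    M           J           L
  I             8.331        1.04      0.8962
  C           0.08676     -0.1301     -0.1301
  E             8.417      0.9097       0.766
  solve Keq expr → x = -0.04338; check Q = 0.004776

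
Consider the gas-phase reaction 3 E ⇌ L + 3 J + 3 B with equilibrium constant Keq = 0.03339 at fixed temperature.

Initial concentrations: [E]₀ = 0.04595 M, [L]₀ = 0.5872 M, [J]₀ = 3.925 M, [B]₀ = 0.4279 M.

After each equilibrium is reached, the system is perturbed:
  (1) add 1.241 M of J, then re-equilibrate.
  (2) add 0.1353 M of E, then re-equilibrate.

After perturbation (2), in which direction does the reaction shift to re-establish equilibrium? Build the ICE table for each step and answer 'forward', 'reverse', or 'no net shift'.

Direction: forward

Q₀ = 2.8673e+04 vs Keq = 0.03339 ⇒ Q>K, reverse
Step 1:
                    E           L           J           B
  init        0.04595      0.5872       3.925      0.4279
  Δ            0.3781      -0.126     -0.3781     -0.3781
  eq            0.424      0.4612       3.547     0.04983
  solve Keq expr → x = -0.126; check Q = 0.03339
Then add 1.241 M of J.
Step 2:
                    E           L           J           B
  init          0.424      0.4612       4.788     0.04983
  Δ            0.0117   -0.003899     -0.0117     -0.0117
  eq           0.4357      0.4573       4.776     0.03813
  solve Keq expr → x = -0.003899; check Q = 0.03339
Then add 0.1353 M of E.
Step 3:
                    E           L           J           B
  init          0.571      0.4573       4.776     0.03813
  Δ          -0.01067    0.003557     0.01067     0.01067
  eq           0.5603      0.4608       4.787      0.0488
  solve Keq expr → x = 0.003557; check Q = 0.03339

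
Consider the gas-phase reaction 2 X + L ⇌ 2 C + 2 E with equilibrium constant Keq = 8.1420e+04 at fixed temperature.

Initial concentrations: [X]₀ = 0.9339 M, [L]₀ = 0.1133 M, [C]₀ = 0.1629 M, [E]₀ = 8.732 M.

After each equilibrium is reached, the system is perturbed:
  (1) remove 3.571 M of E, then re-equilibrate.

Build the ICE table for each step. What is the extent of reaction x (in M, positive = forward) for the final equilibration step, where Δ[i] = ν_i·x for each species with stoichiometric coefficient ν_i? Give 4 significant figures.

x = 1.8955e-04 M

Q₀ = 20.48 vs Keq = 8.1420e+04 ⇒ Q<K, forward
Step 1:
                   X          L          C          E
  Initial     0.9339     0.1133     0.1629      8.732
  Change      -0.226     -0.113      0.226      0.226
  Equil       0.7079 2.9747e-04     0.3889      8.958
  solve Keq expr → x = 0.113; check Q = 8.1420e+04
Then remove 3.571 M of E.
Step 2:
                   X          L          C          E
  Initial     0.7079 2.9747e-04     0.3889      5.387
  Change  -3.7911e-04 -1.8955e-04 3.7911e-04 3.7911e-04
  Equil       0.7075 1.0792e-04     0.3893      5.387
  solve Keq expr → x = 1.8955e-04; check Q = 8.1420e+04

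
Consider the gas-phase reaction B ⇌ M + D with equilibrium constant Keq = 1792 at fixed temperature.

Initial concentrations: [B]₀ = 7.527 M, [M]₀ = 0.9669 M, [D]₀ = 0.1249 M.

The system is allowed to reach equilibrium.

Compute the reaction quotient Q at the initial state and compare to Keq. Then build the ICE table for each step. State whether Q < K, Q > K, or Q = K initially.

Q₀ = 0.01604 vs Keq = 1792 ⇒ Q<K, forward
Step 1:
                   B          M          D
  Initial      7.527     0.9669     0.1249
  Change      -7.491      7.491      7.491
  Equil      0.03595      8.458      7.616
  solve Keq expr → x = 7.491; check Q = 1792

Q₀ = 0.01604; Q < K (proceeds forward)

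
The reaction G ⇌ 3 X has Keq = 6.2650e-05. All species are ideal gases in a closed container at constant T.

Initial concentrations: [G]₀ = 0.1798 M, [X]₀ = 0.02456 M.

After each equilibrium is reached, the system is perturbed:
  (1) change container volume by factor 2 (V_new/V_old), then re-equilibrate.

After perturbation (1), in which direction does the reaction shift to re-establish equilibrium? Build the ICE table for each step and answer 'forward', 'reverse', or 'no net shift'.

Direction: forward

Q₀ = 8.2394e-05 vs Keq = 6.2650e-05 ⇒ Q>K, reverse
Step 1:
                    G           X
  I            0.1798     0.02456
  C        7.0471e-04   -0.002114
  E            0.1805     0.02245
  solve Keq expr → x = -7.0471e-04; check Q = 6.2650e-05
Then change container volume by factor 2 (V_new/V_old).
Step 2:
                    G           X
  I           0.09025     0.01122
  C          -0.00215     0.00645
  E            0.0881     0.01767
  solve Keq expr → x = 0.00215; check Q = 6.2650e-05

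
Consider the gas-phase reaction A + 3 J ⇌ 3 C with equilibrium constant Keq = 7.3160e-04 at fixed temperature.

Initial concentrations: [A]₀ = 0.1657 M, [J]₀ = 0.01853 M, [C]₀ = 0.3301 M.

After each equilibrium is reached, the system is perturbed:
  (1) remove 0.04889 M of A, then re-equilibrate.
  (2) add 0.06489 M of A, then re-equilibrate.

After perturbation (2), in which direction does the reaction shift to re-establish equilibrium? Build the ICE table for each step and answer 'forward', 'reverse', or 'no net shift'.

Direction: forward

Q₀ = 3.4118e+04 vs Keq = 7.3160e-04 ⇒ Q>K, reverse
Step 1:
                  A         J         C
  I          0.1657   0.01853    0.3301
  C          0.1036    0.3109   -0.3109
  E          0.2693    0.3295   0.01917
  solve Keq expr → x = -0.1036; check Q = 7.3160e-04
Then remove 0.04889 M of A.
Step 2:
                  A         J         C
  I          0.2205    0.3295   0.01917
  C       3.8810e-04  0.001164 -0.001164
  E          0.2208    0.3306   0.01801
  solve Keq expr → x = -3.8810e-04; check Q = 7.3160e-04
Then add 0.06489 M of A.
Step 3:
                  A         J         C
  I          0.2857    0.3306   0.01801
  C       -5.0443e-04 -0.001513  0.001513
  E          0.2852    0.3291   0.01952
  solve Keq expr → x = 5.0443e-04; check Q = 7.3160e-04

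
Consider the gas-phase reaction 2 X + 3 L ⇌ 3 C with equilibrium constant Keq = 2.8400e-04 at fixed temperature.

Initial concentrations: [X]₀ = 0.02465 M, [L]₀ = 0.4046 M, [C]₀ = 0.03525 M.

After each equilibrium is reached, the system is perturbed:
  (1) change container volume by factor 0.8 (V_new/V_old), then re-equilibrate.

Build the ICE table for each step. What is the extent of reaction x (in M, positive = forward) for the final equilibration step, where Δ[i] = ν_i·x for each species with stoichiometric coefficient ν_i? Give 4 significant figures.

x = 2.3304e-04 M

Q₀ = 1.088 vs Keq = 2.8400e-04 ⇒ Q>K, reverse
Step 1:
                   X          L          C
  Initial    0.02465     0.4046    0.03525
  Change     0.02106    0.03158   -0.03158
  Equil      0.04571     0.4362   0.003665
  solve Keq expr → x = -0.01053; check Q = 2.8400e-04
Then change container volume by factor 0.8 (V_new/V_old).
Step 2:
                   X          L          C
  Initial    0.05713     0.5452   0.004581
  Change  -4.6608e-04 -6.9912e-04 6.9912e-04
  Equil      0.05667     0.5445   0.005281
  solve Keq expr → x = 2.3304e-04; check Q = 2.8400e-04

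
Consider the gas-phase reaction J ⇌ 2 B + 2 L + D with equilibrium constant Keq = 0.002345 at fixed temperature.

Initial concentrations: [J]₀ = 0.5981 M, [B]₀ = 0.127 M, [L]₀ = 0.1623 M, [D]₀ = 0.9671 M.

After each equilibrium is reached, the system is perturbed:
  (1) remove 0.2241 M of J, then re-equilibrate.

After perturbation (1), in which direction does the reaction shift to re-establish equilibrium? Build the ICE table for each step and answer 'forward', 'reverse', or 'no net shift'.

Direction: reverse

Q₀ = 6.8698e-04 vs Keq = 0.002345 ⇒ Q<K, forward
Step 1:
                    J           B           L           D
  Initial      0.5981       0.127      0.1623      0.9671
  Change     -0.02406     0.04813     0.04813     0.02406
  Equil         0.574      0.1751      0.2104      0.9912
  solve Keq expr → x = 0.02406; check Q = 0.002345
Then remove 0.2241 M of J.
Step 2:
                    J           B           L           D
  Initial      0.3499      0.1751      0.2104      0.9912
  Change      0.01028    -0.02057    -0.02057    -0.01028
  Equil        0.3602      0.1546      0.1899      0.9809
  solve Keq expr → x = -0.01028; check Q = 0.002345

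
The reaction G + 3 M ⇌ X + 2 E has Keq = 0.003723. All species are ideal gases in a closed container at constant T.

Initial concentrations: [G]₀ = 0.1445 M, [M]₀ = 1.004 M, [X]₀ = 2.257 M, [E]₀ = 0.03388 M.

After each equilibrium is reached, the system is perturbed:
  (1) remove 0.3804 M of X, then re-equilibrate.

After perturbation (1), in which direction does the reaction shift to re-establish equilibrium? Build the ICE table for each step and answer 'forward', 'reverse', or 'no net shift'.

Q₀ = 0.01772 vs Keq = 0.003723 ⇒ Q>K, reverse
Step 1:
                   G          M          X          E
  Initial     0.1445      1.004      2.257    0.03388
  Change    0.008619    0.02586  -0.008619   -0.01724
  Equil       0.1531       1.03      2.248    0.01664
  solve Keq expr → x = -0.008619; check Q = 0.003723
Then remove 0.3804 M of X.
Step 2:
                   G          M          X          E
  Initial     0.1531       1.03      1.868    0.01664
  Change  -7.5370e-04  -0.002261 7.5370e-04   0.001507
  Equil       0.1524      1.028      1.869    0.01815
  solve Keq expr → x = 7.5370e-04; check Q = 0.003723

Direction: forward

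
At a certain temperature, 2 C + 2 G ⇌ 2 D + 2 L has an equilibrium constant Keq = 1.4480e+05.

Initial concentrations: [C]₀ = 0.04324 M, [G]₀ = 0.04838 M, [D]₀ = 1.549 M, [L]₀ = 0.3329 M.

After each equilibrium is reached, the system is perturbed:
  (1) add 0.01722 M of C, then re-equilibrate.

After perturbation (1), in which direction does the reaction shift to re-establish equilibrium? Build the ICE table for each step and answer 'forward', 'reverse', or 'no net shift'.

Q₀ = 6.0761e+04 vs Keq = 1.4480e+05 ⇒ Q<K, forward
Step 1:
                  C         G         D         L
  init      0.04324   0.04838     1.549    0.3329
  Δ        -0.00835  -0.00835   0.00835   0.00835
  eq        0.03489   0.04003     1.557    0.3413
  solve Keq expr → x = 0.004175; check Q = 1.4480e+05
Then add 0.01722 M of C.
Step 2:
                  C         G         D         L
  init      0.05211   0.04003     1.557    0.3413
  Δ       -0.007707 -0.007707  0.007707  0.007707
  eq         0.0444   0.03232     1.565     0.349
  solve Keq expr → x = 0.003853; check Q = 1.4480e+05

Direction: forward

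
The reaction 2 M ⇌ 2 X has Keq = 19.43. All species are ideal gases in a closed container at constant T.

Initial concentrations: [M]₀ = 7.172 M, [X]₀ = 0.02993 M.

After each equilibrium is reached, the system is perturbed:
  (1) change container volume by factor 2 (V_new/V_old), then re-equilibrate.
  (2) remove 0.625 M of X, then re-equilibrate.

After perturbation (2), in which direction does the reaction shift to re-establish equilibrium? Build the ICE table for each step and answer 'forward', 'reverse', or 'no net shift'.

Q₀ = 1.7415e-05 vs Keq = 19.43 ⇒ Q<K, forward
Step 1:
                  M         X
  init        7.172   0.02993
  Δ           -5.84      5.84
  eq          1.332      5.87
  solve Keq expr → x = 2.92; check Q = 19.43
Then change container volume by factor 2 (V_new/V_old).
Step 2:
                  M         X
  init       0.6659     2.935
  Δ               0         0
  eq         0.6659     2.935
  solve Keq expr → x = 0; check Q = 19.43
Then remove 0.625 M of X.
Step 3:
                  M         X
  init       0.6659      2.31
  Δ         -0.1156    0.1156
  eq         0.5503     2.426
  solve Keq expr → x = 0.05779; check Q = 19.43

Direction: forward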